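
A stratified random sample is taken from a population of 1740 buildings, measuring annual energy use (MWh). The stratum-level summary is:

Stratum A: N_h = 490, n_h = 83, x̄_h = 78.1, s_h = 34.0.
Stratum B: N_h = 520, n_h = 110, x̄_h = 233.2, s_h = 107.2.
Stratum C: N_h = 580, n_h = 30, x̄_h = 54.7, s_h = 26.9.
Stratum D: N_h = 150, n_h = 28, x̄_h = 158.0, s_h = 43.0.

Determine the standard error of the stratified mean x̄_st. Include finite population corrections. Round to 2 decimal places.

V̂(x̄_st) = Σ W_h² (1 − n_h/N_h) s_h²/n_h, with W_h = N_h/N and N = 1740:
  stratum A: (490/1740)²·(1 − 83/490)·34.0²/83 = 0.917427
  stratum B: (520/1740)²·(1 − 110/520)·107.2²/110 = 7.35674
  stratum C: (580/1740)²·(1 − 30/580)·26.9²/30 = 2.54141
  stratum D: (150/1740)²·(1 − 28/150)·43.0²/28 = 0.399146
V̂(x̄_st) = 11.2147
SE(x̄_st) = √11.2147 = 3.34884

SE(x̄_st) ≈ 3.35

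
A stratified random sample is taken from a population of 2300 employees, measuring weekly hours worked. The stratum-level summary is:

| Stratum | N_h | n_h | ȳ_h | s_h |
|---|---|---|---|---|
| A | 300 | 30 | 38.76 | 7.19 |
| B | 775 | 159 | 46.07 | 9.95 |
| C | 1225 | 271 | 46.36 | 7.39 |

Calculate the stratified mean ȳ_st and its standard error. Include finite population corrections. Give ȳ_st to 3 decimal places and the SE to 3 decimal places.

ȳ_st = Σ W_h ȳ_h = (300·38.76 + 775·46.07 + 1225·46.36)/2300 = 45.27098
V̂(ȳ_st) = Σ W_h² (1 − n_h/N_h) s_h²/n_h, with W_h = N_h/N and N = 2300:
  stratum A: (300/2300)²·(1 − 30/300)·7.19²/30 = 0.0263855
  stratum B: (775/2300)²·(1 − 159/775)·9.95²/159 = 0.0561922
  stratum C: (1225/2300)²·(1 − 271/1225)·7.39²/271 = 0.0445193
V̂(ȳ_st) = 0.127097
SE(ȳ_st) = √0.127097 = 0.356507

ȳ_st ≈ 45.271, SE ≈ 0.357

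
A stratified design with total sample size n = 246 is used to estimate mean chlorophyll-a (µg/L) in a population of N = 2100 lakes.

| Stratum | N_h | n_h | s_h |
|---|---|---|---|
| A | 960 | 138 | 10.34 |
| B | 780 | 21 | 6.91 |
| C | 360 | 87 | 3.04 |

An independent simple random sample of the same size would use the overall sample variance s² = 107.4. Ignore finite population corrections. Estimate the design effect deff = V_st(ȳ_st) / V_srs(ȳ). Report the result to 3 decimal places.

deff ≈ 1.096

V̂(ȳ_st) = Σ W_h² s_h²/n_h, with W_h = N_h/N and N = 2100:
  stratum A: (960/2100)²·10.34²/138 = 0.161907
  stratum B: (780/2100)²·6.91²/21 = 0.31368
  stratum C: (360/2100)²·3.04²/87 = 0.00312172
V_st = 0.478709
V_srs = s²/n = 107.4/246 = 0.436585
deff = V_st / V_srs = 0.478709/0.436585 = 1.0965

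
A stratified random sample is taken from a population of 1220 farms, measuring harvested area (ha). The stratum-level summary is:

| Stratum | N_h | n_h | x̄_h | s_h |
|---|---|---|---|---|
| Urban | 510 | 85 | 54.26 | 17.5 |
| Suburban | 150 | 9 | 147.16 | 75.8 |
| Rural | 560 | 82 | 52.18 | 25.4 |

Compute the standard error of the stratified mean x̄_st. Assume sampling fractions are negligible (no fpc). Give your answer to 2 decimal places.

V̂(x̄_st) = Σ W_h² s_h²/n_h, with W_h = N_h/N and N = 1220:
  stratum Urban: (510/1220)²·17.5²/85 = 0.629619
  stratum Suburban: (150/1220)²·75.8²/9 = 9.6507
  stratum Rural: (560/1220)²·25.4²/82 = 1.65772
V̂(x̄_st) = 11.938
SE(x̄_st) = √11.938 = 3.45515

SE(x̄_st) ≈ 3.46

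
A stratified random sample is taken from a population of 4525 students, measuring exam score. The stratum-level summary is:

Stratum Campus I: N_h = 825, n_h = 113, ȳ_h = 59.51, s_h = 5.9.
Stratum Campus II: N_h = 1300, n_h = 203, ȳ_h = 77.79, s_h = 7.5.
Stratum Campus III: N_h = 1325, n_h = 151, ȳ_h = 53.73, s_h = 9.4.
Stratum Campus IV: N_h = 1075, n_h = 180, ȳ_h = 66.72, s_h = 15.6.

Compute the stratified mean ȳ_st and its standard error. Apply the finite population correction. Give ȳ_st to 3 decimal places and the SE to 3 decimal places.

ȳ_st ≈ 64.782, SE ≈ 0.369

ȳ_st = Σ W_h ȳ_h = (825·59.51 + 1300·77.79 + 1325·53.73 + 1075·66.72)/4525 = 64.78210
V̂(ȳ_st) = Σ W_h² (1 − n_h/N_h) s_h²/n_h, with W_h = N_h/N and N = 4525:
  stratum Campus I: (825/4525)²·(1 − 113/825)·5.9²/113 = 0.00883736
  stratum Campus II: (1300/4525)²·(1 − 203/1300)·7.5²/203 = 0.0192992
  stratum Campus III: (1325/4525)²·(1 − 151/1325)·9.4²/151 = 0.0444555
  stratum Campus IV: (1075/4525)²·(1 − 180/1075)·15.6²/180 = 0.0635289
V̂(ȳ_st) = 0.136121
SE(ȳ_st) = √0.136121 = 0.368946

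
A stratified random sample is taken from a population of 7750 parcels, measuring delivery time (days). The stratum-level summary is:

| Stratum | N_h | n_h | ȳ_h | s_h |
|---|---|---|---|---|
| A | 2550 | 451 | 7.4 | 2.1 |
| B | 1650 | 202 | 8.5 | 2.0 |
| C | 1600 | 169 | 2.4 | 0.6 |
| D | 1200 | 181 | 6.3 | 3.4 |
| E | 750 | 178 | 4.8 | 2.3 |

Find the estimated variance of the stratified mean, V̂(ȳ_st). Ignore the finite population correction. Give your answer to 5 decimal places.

V̂(ȳ_st) = Σ W_h² s_h²/n_h, with W_h = N_h/N and N = 7750:
  stratum A: (2550/7750)²·2.1²/451 = 0.00105862
  stratum B: (1650/7750)²·2.0²/202 = 0.00089758
  stratum C: (1600/7750)²·0.6²/169 = 9.0793e-05
  stratum D: (1200/7750)²·3.4²/181 = 0.00153122
  stratum E: (750/7750)²·2.3²/178 = 0.000278327
V̂(ȳ_st) = 0.00385654

V̂(ȳ_st) ≈ 0.00386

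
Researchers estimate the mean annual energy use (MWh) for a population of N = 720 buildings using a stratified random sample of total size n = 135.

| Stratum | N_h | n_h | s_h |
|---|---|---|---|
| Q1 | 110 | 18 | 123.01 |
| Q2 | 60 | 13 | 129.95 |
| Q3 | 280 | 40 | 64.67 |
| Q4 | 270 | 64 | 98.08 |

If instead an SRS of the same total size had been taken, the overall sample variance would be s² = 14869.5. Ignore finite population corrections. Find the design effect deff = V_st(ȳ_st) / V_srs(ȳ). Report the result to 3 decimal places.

deff ≈ 0.596

V̂(ȳ_st) = Σ W_h² s_h²/n_h, with W_h = N_h/N and N = 720:
  stratum Q1: (110/720)²·123.01²/18 = 19.6213
  stratum Q2: (60/720)²·129.95²/13 = 9.02083
  stratum Q3: (280/720)²·64.67²/40 = 15.8124
  stratum Q4: (270/720)²·98.08²/64 = 21.137
V_st = 65.5915
V_srs = s²/n = 14869.5/135 = 110.144
deff = V_st / V_srs = 65.5915/110.144 = 0.5955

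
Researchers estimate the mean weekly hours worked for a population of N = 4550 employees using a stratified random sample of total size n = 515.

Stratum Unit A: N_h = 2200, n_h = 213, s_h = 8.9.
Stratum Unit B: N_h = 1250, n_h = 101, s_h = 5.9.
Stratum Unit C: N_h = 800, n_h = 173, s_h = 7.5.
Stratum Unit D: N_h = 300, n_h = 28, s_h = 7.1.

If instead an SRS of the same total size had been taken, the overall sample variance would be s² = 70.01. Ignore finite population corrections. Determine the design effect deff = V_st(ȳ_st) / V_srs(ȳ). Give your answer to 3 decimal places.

deff ≈ 0.962

V̂(ȳ_st) = Σ W_h² s_h²/n_h, with W_h = N_h/N and N = 4550:
  stratum Unit A: (2200/4550)²·8.9²/213 = 0.0869407
  stratum Unit B: (1250/4550)²·5.9²/101 = 0.0260124
  stratum Unit C: (800/4550)²·7.5²/173 = 0.0100516
  stratum Unit D: (300/4550)²·7.1²/28 = 0.00782669
V_st = 0.130831
V_srs = s²/n = 70.01/515 = 0.135942
deff = V_st / V_srs = 0.130831/0.135942 = 0.9624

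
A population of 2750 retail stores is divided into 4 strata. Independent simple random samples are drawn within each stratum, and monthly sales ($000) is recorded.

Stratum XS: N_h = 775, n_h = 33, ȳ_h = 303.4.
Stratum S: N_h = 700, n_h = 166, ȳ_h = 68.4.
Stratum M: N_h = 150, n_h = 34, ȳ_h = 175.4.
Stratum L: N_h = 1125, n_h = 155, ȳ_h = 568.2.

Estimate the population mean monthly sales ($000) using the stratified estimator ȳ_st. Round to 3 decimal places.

ȳ_st ≈ 344.927

N = Σ N_h = 2750. Stratum weights W_h = N_h/N.
ȳ_st = (775·303.4 + 700·68.4 + 150·175.4 + 1125·568.2) / 2750 = 344.92727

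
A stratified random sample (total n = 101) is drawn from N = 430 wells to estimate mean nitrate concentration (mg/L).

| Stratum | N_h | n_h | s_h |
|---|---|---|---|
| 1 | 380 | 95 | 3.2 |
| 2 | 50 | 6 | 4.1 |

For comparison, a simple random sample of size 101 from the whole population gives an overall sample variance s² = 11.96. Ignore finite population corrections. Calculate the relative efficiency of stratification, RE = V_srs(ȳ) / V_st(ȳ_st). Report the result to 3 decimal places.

V̂(ȳ_st) = Σ W_h² s_h²/n_h, with W_h = N_h/N and N = 430:
  stratum 1: (380/430)²·3.2²/95 = 0.0841796
  stratum 2: (50/430)²·4.1²/6 = 0.0378808
V_st = 0.12206
V_srs = s²/n = 11.96/101 = 0.118416
Relative efficiency = V_srs / V_st = 0.118416/0.12206 = 0.9701

RE ≈ 0.970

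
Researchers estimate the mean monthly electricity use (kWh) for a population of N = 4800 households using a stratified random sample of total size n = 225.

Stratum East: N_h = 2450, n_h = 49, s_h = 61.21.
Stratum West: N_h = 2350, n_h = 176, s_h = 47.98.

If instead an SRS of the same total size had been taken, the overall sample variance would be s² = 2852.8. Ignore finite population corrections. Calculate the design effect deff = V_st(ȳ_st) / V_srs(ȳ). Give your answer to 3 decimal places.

V̂(ȳ_st) = Σ W_h² s_h²/n_h, with W_h = N_h/N and N = 4800:
  stratum East: (2450/4800)²·61.21²/49 = 19.9204
  stratum West: (2350/4800)²·47.98²/176 = 3.13517
V_st = 23.0556
V_srs = s²/n = 2852.8/225 = 12.6791
deff = V_st / V_srs = 23.0556/12.6791 = 1.8184

deff ≈ 1.818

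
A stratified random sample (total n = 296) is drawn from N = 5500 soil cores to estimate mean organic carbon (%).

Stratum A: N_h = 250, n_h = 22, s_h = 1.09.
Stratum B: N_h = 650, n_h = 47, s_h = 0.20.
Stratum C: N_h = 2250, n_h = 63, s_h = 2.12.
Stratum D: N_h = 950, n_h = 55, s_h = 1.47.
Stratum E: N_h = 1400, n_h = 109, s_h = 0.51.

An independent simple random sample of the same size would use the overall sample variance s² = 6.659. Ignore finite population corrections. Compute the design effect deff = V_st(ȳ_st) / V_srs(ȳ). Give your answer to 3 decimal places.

V̂(ȳ_st) = Σ W_h² s_h²/n_h, with W_h = N_h/N and N = 5500:
  stratum A: (250/5500)²·1.09²/22 = 0.00011158
  stratum B: (650/5500)²·0.20²/47 = 1.18868e-05
  stratum C: (2250/5500)²·2.12²/63 = 0.0119391
  stratum D: (950/5500)²·1.47²/55 = 0.00117218
  stratum E: (1400/5500)²·0.51²/109 = 0.000154612
V_st = 0.0133893
V_srs = s²/n = 6.659/296 = 0.0224966
deff = V_st / V_srs = 0.0133893/0.0224966 = 0.5952

deff ≈ 0.595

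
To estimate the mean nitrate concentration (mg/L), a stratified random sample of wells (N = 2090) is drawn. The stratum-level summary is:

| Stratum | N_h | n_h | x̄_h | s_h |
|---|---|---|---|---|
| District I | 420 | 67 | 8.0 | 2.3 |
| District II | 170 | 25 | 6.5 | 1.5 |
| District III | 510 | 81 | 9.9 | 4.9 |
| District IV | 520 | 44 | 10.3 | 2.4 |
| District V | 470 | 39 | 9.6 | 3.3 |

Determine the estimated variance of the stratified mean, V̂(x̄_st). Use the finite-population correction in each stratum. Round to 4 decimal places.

V̂(x̄_st) = Σ W_h² (1 − n_h/N_h) s_h²/n_h, with W_h = N_h/N and N = 2090:
  stratum District I: (420/2090)²·(1 − 67/420)·2.3²/67 = 0.00267986
  stratum District II: (170/2090)²·(1 − 25/170)·1.5²/25 = 0.000507887
  stratum District III: (510/2090)²·(1 − 81/510)·4.9²/81 = 0.0148471
  stratum District IV: (520/2090)²·(1 − 44/520)·2.4²/44 = 0.00741801
  stratum District V: (470/2090)²·(1 − 39/470)·3.3²/39 = 0.0129493
V̂(x̄_st) = 0.0384022

V̂(x̄_st) ≈ 0.0384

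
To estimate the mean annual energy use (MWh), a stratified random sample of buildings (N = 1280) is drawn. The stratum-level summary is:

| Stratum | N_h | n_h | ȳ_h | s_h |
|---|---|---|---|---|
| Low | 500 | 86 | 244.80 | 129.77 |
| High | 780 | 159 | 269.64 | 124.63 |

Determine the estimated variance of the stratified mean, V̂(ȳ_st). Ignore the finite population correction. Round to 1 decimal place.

V̂(ȳ_st) = Σ W_h² s_h²/n_h, with W_h = N_h/N and N = 1280:
  stratum Low: (500/1280)²·129.77²/86 = 29.8793
  stratum High: (780/1280)²·124.63²/159 = 36.2758
V̂(ȳ_st) = 66.1551

V̂(ȳ_st) ≈ 66.2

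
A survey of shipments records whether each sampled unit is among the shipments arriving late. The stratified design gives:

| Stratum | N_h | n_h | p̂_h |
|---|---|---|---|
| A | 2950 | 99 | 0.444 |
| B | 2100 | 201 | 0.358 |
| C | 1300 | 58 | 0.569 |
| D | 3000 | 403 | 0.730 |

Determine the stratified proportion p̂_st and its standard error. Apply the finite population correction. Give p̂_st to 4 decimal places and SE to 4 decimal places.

N = 9350; stratum weights W_h = N_h/N.
p̂_st = Σ W_h p̂_h = (2950·0.444 + 2100·0.358 + 1300·0.569 + 3000·0.730)/9350 = 0.53383
V̂(p̂_st) = Σ W_h² (1 − n_h/N_h) p̂_h(1−p̂_h)/(n_h−1):
  stratum A: (2950/9350)²·(1 − 99/2950)·0.444·0.556/98 = 0.000242341
  stratum B: (2100/9350)²·(1 − 201/2100)·0.358·0.642/200 = 5.24215e-05
  stratum C: (1300/9350)²·(1 − 58/1300)·0.569·0.431/57 = 7.94614e-05
  stratum D: (3000/9350)²·(1 − 403/3000)·0.730·0.270/402 = 4.36949e-05
V̂(p̂_st) = 0.000417919; SE = √V̂ = 0.0204431

p̂_st ≈ 0.5338, SE ≈ 0.0204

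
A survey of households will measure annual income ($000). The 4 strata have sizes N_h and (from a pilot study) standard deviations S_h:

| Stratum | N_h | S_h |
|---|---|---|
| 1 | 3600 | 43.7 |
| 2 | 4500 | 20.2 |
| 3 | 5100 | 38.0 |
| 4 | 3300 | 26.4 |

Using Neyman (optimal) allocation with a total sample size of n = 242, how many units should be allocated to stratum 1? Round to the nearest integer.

72

Neyman allocation: n_h = n · N_h S_h / Σ N_i S_i, with n = 242.
  stratum 1: N_h·S_h = 3600·43.7 = 157320.00
  stratum 2: N_h·S_h = 4500·20.2 = 90900.00
  stratum 3: N_h·S_h = 5100·38.0 = 193800.00
  stratum 4: N_h·S_h = 3300·26.4 = 87120.00
Σ N_h S_h = 529140.00
n for stratum 1 = 242·157320.00/529140.00 = 71.950 → 72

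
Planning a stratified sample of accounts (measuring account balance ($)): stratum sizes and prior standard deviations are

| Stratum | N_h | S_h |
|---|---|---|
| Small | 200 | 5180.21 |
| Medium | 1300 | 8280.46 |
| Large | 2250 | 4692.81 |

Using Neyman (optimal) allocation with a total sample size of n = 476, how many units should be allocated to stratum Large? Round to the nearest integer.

Neyman allocation: n_h = n · N_h S_h / Σ N_i S_i, with n = 476.
  stratum Small: N_h·S_h = 200·5180.21 = 1036042.00
  stratum Medium: N_h·S_h = 1300·8280.46 = 10764598.00
  stratum Large: N_h·S_h = 2250·4692.81 = 10558822.50
Σ N_h S_h = 22359462.50
n for stratum Large = 476·10558822.50/22359462.50 = 224.782 → 225

225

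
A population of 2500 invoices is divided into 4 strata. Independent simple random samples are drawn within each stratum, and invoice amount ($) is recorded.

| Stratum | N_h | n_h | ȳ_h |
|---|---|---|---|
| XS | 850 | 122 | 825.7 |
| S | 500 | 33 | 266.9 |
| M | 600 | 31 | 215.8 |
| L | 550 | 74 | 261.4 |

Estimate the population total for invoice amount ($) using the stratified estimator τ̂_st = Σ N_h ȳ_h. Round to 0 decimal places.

τ̂_st = Σ N_h ȳ_h = 850·825.7 + 500·266.9 + 600·215.8 + 550·261.4 = 1108545

τ̂_st ≈ 1108545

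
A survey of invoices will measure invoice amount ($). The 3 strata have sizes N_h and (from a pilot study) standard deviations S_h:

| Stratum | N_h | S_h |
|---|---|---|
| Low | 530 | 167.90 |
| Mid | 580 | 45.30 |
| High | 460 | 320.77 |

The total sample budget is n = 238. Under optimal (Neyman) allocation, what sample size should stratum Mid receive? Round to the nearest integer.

24

Neyman allocation: n_h = n · N_h S_h / Σ N_i S_i, with n = 238.
  stratum Low: N_h·S_h = 530·167.90 = 88987.00
  stratum Mid: N_h·S_h = 580·45.30 = 26274.00
  stratum High: N_h·S_h = 460·320.77 = 147554.20
Σ N_h S_h = 262815.20
n for stratum Mid = 238·26274.00/262815.20 = 23.793 → 24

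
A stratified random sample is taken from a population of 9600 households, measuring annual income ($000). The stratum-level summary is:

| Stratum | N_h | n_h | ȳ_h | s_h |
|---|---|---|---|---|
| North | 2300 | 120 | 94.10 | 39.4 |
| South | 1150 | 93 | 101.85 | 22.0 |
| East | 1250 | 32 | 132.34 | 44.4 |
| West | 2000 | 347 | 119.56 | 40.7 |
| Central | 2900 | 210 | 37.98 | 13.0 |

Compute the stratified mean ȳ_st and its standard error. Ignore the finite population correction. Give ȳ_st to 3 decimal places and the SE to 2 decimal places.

ȳ_st ≈ 88.359, SE ≈ 1.46

ȳ_st = Σ W_h ȳ_h = (2300·94.10 + 1150·101.85 + 1250·132.34 + 2000·119.56 + 2900·37.98)/9600 = 88.35880
V̂(ȳ_st) = Σ W_h² s_h²/n_h, with W_h = N_h/N and N = 9600:
  stratum North: (2300/9600)²·39.4²/120 = 0.742548
  stratum South: (1150/9600)²·22.0²/93 = 0.0746819
  stratum East: (1250/9600)²·44.4²/32 = 1.04446
  stratum West: (2000/9600)²·40.7²/347 = 0.207194
  stratum Central: (2900/9600)²·13.0²/210 = 0.073438
V̂(ȳ_st) = 2.14233
SE(ȳ_st) = √2.14233 = 1.46367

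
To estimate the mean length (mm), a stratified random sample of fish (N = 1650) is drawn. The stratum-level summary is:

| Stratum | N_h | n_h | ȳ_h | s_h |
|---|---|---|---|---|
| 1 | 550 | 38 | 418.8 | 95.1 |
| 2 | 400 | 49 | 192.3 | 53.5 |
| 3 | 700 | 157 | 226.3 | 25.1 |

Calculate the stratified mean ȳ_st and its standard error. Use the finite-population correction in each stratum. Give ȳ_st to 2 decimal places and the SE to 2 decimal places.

ȳ_st ≈ 282.22, SE ≈ 5.31

ȳ_st = Σ W_h ȳ_h = (550·418.8 + 400·192.3 + 700·226.3)/1650 = 282.22424
V̂(ȳ_st) = Σ W_h² (1 − n_h/N_h) s_h²/n_h, with W_h = N_h/N and N = 1650:
  stratum 1: (550/1650)²·(1 − 38/550)·95.1²/38 = 24.6174
  stratum 2: (400/1650)²·(1 − 49/400)·53.5²/49 = 3.01239
  stratum 3: (700/1650)²·(1 − 157/700)·25.1²/157 = 0.560245
V̂(ȳ_st) = 28.19
SE(ȳ_st) = √28.19 = 5.30943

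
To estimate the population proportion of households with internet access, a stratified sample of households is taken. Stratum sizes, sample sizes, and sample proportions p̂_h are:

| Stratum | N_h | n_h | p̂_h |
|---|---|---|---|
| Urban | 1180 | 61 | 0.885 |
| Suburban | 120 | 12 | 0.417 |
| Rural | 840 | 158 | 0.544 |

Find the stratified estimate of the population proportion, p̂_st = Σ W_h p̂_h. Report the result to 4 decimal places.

N = 2140; stratum weights W_h = N_h/N.
p̂_st = Σ W_h p̂_h = (1180·0.885 + 120·0.417 + 840·0.544)/2140 = 0.72491

p̂_st ≈ 0.7249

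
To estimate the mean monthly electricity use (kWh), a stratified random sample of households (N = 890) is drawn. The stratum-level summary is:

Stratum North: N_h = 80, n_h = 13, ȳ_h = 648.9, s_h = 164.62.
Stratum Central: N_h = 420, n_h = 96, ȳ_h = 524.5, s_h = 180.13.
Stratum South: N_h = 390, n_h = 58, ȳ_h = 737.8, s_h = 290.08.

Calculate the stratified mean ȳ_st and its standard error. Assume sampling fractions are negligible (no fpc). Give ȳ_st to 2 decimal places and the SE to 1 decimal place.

ȳ_st = Σ W_h ȳ_h = (80·648.9 + 420·524.5 + 390·737.8)/890 = 629.15056
V̂(ȳ_st) = Σ W_h² s_h²/n_h, with W_h = N_h/N and N = 890:
  stratum North: (80/890)²·164.62²/13 = 16.8431
  stratum Central: (420/890)²·180.13²/96 = 75.2696
  stratum South: (390/890)²·290.08²/58 = 278.584
V̂(ȳ_st) = 370.697
SE(ȳ_st) = √370.697 = 19.2535

ȳ_st ≈ 629.15, SE ≈ 19.3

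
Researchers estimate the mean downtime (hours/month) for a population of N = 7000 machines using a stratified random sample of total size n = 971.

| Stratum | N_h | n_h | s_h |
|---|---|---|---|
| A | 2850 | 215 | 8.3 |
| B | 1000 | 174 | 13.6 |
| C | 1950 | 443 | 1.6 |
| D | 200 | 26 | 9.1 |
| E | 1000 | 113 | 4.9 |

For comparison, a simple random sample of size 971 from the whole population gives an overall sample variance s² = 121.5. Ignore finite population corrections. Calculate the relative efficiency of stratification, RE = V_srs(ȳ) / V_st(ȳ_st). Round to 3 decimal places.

RE ≈ 1.522

V̂(ȳ_st) = Σ W_h² s_h²/n_h, with W_h = N_h/N and N = 7000:
  stratum A: (2850/7000)²·8.3²/215 = 0.0531143
  stratum B: (1000/7000)²·13.6²/174 = 0.0216936
  stratum C: (1950/7000)²·1.6²/443 = 0.000448445
  stratum D: (200/7000)²·9.1²/26 = 0.0026
  stratum E: (1000/7000)²·4.9²/113 = 0.00433628
V_st = 0.0821927
V_srs = s²/n = 121.5/971 = 0.125129
Relative efficiency = V_srs / V_st = 0.125129/0.0821927 = 1.5224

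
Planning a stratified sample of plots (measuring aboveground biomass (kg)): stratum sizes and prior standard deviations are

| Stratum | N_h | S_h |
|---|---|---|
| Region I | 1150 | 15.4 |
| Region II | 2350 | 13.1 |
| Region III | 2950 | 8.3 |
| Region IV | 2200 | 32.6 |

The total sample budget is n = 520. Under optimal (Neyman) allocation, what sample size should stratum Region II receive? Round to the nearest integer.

111

Neyman allocation: n_h = n · N_h S_h / Σ N_i S_i, with n = 520.
  stratum Region I: N_h·S_h = 1150·15.4 = 17710.00
  stratum Region II: N_h·S_h = 2350·13.1 = 30785.00
  stratum Region III: N_h·S_h = 2950·8.3 = 24485.00
  stratum Region IV: N_h·S_h = 2200·32.6 = 71720.00
Σ N_h S_h = 144700.00
n for stratum Region II = 520·30785.00/144700.00 = 110.630 → 111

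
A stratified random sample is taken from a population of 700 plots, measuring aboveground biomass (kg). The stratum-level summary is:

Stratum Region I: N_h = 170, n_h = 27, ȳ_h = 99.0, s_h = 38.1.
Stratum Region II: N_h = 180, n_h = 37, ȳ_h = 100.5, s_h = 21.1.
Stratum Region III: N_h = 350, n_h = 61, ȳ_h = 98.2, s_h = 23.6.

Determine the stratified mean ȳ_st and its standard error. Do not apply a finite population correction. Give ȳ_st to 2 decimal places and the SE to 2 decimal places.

ȳ_st = Σ W_h ȳ_h = (170·99.0 + 180·100.5 + 350·98.2)/700 = 98.98571
V̂(ȳ_st) = Σ W_h² s_h²/n_h, with W_h = N_h/N and N = 700:
  stratum Region I: (170/700)²·38.1²/27 = 3.17094
  stratum Region II: (180/700)²·21.1²/37 = 0.795632
  stratum Region III: (350/700)²·23.6²/61 = 2.28262
V̂(ȳ_st) = 6.24919
SE(ȳ_st) = √6.24919 = 2.49984

ȳ_st ≈ 98.99, SE ≈ 2.50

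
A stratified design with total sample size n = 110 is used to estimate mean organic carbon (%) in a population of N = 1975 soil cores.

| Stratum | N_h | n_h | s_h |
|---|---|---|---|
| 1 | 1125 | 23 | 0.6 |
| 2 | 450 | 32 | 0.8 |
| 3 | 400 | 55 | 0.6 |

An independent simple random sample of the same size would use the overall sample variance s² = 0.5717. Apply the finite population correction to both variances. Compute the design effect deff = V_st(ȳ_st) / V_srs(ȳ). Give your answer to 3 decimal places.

V̂(ȳ_st) = Σ W_h² (1 − n_h/N_h) s_h²/n_h, with W_h = N_h/N and N = 1975:
  stratum 1: (1125/1975)²·(1 − 23/1125)·0.6²/23 = 0.00497479
  stratum 2: (450/1975)²·(1 − 32/450)·0.8²/32 = 0.000964461
  stratum 3: (400/1975)²·(1 − 55/400)·0.6²/55 = 0.000231571
V_st = 0.00617082
V_srs = (1 − 110/1975)·0.5717/110 = 0.0049078
deff = V_st / V_srs = 0.00617082/0.0049078 = 1.2573

deff ≈ 1.257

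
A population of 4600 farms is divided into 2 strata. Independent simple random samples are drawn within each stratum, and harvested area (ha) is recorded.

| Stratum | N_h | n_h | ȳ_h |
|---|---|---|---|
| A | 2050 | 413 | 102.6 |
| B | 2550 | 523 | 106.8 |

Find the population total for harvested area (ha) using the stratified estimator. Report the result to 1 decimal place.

τ̂_st = Σ N_h ȳ_h = 2050·102.6 + 2550·106.8 = 482670.0

τ̂_st ≈ 482670.0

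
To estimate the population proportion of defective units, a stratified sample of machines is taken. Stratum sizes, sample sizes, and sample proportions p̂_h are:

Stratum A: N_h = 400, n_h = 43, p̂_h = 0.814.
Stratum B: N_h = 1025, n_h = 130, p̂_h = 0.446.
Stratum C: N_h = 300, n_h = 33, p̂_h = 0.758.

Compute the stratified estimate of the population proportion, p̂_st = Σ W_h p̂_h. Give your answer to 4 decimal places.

N = 1725; stratum weights W_h = N_h/N.
p̂_st = Σ W_h p̂_h = (400·0.814 + 1025·0.446 + 300·0.758)/1725 = 0.58559

p̂_st ≈ 0.5856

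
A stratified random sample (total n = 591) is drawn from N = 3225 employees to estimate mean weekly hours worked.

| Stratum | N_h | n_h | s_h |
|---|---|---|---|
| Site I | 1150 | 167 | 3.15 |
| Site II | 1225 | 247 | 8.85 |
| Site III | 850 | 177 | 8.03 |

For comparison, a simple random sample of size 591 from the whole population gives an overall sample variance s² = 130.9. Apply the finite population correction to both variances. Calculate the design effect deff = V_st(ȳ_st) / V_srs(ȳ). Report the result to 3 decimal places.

deff ≈ 0.348

V̂(ȳ_st) = Σ W_h² (1 − n_h/N_h) s_h²/n_h, with W_h = N_h/N and N = 3225:
  stratum Site I: (1150/3225)²·(1 − 167/1150)·3.15²/167 = 0.00645798
  stratum Site II: (1225/3225)²·(1 − 247/1225)·8.85²/247 = 0.0365263
  stratum Site III: (850/3225)²·(1 − 177/850)·8.03²/177 = 0.020037
V_st = 0.0630212
V_srs = (1 − 591/3225)·130.9/591 = 0.1809
deff = V_st / V_srs = 0.0630212/0.1809 = 0.3484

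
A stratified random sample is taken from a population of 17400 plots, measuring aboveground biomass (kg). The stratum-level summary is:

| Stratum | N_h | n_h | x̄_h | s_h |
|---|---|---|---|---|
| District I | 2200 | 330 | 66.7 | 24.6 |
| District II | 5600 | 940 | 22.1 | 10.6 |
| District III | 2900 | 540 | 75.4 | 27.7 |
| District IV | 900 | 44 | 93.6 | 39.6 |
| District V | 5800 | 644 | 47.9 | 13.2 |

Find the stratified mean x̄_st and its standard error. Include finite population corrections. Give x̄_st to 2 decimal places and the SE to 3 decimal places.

x̄_st ≈ 48.92, SE ≈ 0.430

x̄_st = Σ W_h x̄_h = (2200·66.7 + 5600·22.1 + 2900·75.4 + 900·93.6 + 5800·47.9)/17400 = 48.92069
V̂(x̄_st) = Σ W_h² (1 − n_h/N_h) s_h²/n_h, with W_h = N_h/N and N = 17400:
  stratum District I: (2200/17400)²·(1 − 330/2200)·24.6²/330 = 0.0249185
  stratum District II: (5600/17400)²·(1 − 940/5600)·10.6²/940 = 0.0103029
  stratum District III: (2900/17400)²·(1 − 540/2900)·27.7²/540 = 0.0321201
  stratum District IV: (900/17400)²·(1 − 44/900)·39.6²/44 = 0.0906892
  stratum District V: (5800/17400)²·(1 − 644/5800)·13.2²/644 = 0.0267242
V̂(x̄_st) = 0.184755
SE(x̄_st) = √0.184755 = 0.429831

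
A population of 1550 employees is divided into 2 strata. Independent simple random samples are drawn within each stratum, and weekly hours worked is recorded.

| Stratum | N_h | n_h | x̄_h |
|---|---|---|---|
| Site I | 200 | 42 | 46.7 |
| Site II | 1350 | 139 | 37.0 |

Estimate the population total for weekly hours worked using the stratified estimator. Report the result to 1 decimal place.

τ̂_st = Σ N_h x̄_h = 200·46.7 + 1350·37.0 = 59290.0

τ̂_st ≈ 59290.0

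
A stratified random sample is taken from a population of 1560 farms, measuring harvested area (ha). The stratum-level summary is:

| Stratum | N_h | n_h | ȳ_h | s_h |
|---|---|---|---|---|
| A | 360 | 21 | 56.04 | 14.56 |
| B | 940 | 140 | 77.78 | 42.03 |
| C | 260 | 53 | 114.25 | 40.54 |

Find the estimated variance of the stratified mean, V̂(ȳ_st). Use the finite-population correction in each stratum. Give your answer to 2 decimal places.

V̂(ȳ_st) = Σ W_h² (1 − n_h/N_h) s_h²/n_h, with W_h = N_h/N and N = 1560:
  stratum A: (360/1560)²·(1 − 21/360)·14.56²/21 = 0.50624
  stratum B: (940/1560)²·(1 − 140/940)·42.03²/140 = 3.89906
  stratum C: (260/1560)²·(1 − 53/260)·40.54²/53 = 0.685782
V̂(ȳ_st) = 5.09108

V̂(ȳ_st) ≈ 5.09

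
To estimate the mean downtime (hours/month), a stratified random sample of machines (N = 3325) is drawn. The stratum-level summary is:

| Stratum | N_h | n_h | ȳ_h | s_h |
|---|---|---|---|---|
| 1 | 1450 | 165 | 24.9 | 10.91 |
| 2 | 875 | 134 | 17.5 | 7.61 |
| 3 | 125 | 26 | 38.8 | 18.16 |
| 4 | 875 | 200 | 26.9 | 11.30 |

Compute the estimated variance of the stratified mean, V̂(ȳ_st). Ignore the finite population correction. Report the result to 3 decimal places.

V̂(ȳ_st) = Σ W_h² s_h²/n_h, with W_h = N_h/N and N = 3325:
  stratum 1: (1450/3325)²·10.91²/165 = 0.137189
  stratum 2: (875/3325)²·7.61²/134 = 0.0299294
  stratum 3: (125/3325)²·18.16²/26 = 0.0179265
  stratum 4: (875/3325)²·11.30²/200 = 0.044214
V̂(ȳ_st) = 0.229258

V̂(ȳ_st) ≈ 0.229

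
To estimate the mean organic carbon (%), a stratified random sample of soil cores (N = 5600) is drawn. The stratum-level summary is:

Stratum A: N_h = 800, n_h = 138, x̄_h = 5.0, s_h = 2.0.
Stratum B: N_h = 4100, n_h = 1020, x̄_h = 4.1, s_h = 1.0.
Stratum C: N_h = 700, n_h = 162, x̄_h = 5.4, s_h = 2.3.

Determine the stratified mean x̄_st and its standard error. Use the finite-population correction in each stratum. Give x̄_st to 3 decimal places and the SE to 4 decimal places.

x̄_st ≈ 4.391, SE ≈ 0.0357

x̄_st = Σ W_h x̄_h = (800·5.0 + 4100·4.1 + 700·5.4)/5600 = 4.39107
V̂(x̄_st) = Σ W_h² (1 − n_h/N_h) s_h²/n_h, with W_h = N_h/N and N = 5600:
  stratum A: (800/5600)²·(1 − 138/800)·2.0²/138 = 0.0004895
  stratum B: (4100/5600)²·(1 − 1020/4100)·1.0²/1020 = 0.000394783
  stratum C: (700/5600)²·(1 − 162/700)·2.3²/162 = 0.000392143
V̂(x̄_st) = 0.00127643
SE(x̄_st) = √0.00127643 = 0.0357271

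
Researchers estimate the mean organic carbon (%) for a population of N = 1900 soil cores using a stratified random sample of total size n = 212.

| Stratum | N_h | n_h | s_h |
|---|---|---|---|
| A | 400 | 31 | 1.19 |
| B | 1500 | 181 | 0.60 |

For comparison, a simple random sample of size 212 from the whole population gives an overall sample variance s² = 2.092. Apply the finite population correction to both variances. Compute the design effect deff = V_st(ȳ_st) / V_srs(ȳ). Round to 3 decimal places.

deff ≈ 0.337

V̂(ȳ_st) = Σ W_h² (1 − n_h/N_h) s_h²/n_h, with W_h = N_h/N and N = 1900:
  stratum A: (400/1900)²·(1 − 31/400)·1.19²/31 = 0.00186772
  stratum B: (1500/1900)²·(1 − 181/1500)·0.60²/181 = 0.00109007
V_st = 0.00295778
V_srs = (1 − 212/1900)·2.092/212 = 0.00876687
deff = V_st / V_srs = 0.00295778/0.00876687 = 0.3374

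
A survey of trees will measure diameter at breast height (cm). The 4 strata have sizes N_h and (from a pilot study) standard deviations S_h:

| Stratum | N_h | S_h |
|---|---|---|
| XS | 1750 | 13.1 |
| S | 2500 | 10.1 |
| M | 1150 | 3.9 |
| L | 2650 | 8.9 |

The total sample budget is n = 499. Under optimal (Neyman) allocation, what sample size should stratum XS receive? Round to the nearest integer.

Neyman allocation: n_h = n · N_h S_h / Σ N_i S_i, with n = 499.
  stratum XS: N_h·S_h = 1750·13.1 = 22925.00
  stratum S: N_h·S_h = 2500·10.1 = 25250.00
  stratum M: N_h·S_h = 1150·3.9 = 4485.00
  stratum L: N_h·S_h = 2650·8.9 = 23585.00
Σ N_h S_h = 76245.00
n for stratum XS = 499·22925.00/76245.00 = 150.037 → 150

150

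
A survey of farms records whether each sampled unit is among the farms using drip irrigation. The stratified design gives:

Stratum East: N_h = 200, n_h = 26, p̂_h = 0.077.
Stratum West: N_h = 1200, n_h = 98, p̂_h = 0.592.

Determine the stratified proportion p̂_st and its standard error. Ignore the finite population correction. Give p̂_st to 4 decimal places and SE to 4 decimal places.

N = 1400; stratum weights W_h = N_h/N.
p̂_st = Σ W_h p̂_h = (200·0.077 + 1200·0.592)/1400 = 0.51843
V̂(p̂_st) = Σ W_h² p̂_h(1−p̂_h)/(n_h−1):
  stratum East: (200/1400)²·0.077·0.923/25 = 5.80171e-05
  stratum West: (1200/1400)²·0.592·0.408/97 = 0.00182943
V̂(p̂_st) = 0.00188745; SE = √V̂ = 0.0434448

p̂_st ≈ 0.5184, SE ≈ 0.0434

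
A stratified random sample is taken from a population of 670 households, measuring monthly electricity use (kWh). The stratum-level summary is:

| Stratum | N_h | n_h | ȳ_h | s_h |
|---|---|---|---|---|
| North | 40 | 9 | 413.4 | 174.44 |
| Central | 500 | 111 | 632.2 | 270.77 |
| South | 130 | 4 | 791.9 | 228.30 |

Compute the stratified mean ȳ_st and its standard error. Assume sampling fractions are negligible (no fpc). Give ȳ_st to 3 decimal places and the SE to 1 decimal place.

ȳ_st = Σ W_h ȳ_h = (40·413.4 + 500·632.2 + 130·791.9)/670 = 650.12388
V̂(ȳ_st) = Σ W_h² s_h²/n_h, with W_h = N_h/N and N = 670:
  stratum North: (40/670)²·174.44²/9 = 12.0509
  stratum Central: (500/670)²·270.77²/111 = 367.848
  stratum South: (130/670)²·228.30²/4 = 490.556
V̂(ȳ_st) = 870.455
SE(ȳ_st) = √870.455 = 29.5035

ȳ_st ≈ 650.124, SE ≈ 29.5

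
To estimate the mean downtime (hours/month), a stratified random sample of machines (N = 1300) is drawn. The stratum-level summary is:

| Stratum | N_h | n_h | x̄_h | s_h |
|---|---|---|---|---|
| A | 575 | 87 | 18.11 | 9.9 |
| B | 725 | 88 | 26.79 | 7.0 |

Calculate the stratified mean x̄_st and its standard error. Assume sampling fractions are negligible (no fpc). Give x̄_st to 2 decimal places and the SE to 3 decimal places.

x̄_st ≈ 22.95, SE ≈ 0.627

x̄_st = Σ W_h x̄_h = (575·18.11 + 725·26.79)/1300 = 22.95077
V̂(x̄_st) = Σ W_h² s_h²/n_h, with W_h = N_h/N and N = 1300:
  stratum A: (575/1300)²·9.9²/87 = 0.220394
  stratum B: (725/1300)²·7.0²/88 = 0.173182
V̂(x̄_st) = 0.393576
SE(x̄_st) = √0.393576 = 0.627356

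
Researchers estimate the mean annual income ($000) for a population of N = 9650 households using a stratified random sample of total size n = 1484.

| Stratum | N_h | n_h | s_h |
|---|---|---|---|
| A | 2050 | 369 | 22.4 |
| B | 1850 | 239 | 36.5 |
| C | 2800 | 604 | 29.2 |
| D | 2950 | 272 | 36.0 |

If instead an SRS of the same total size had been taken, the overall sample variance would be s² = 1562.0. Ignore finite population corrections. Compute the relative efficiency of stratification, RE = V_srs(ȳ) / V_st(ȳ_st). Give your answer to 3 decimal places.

V̂(ȳ_st) = Σ W_h² s_h²/n_h, with W_h = N_h/N and N = 9650:
  stratum A: (2050/9650)²·22.4²/369 = 0.0613653
  stratum B: (1850/9650)²·36.5²/239 = 0.204869
  stratum C: (2800/9650)²·29.2²/604 = 0.118848
  stratum D: (2950/9650)²·36.0²/272 = 0.445272
V_st = 0.830354
V_srs = s²/n = 1562.0/1484 = 1.05256
Relative efficiency = V_srs / V_st = 1.05256/0.830354 = 1.2676

RE ≈ 1.268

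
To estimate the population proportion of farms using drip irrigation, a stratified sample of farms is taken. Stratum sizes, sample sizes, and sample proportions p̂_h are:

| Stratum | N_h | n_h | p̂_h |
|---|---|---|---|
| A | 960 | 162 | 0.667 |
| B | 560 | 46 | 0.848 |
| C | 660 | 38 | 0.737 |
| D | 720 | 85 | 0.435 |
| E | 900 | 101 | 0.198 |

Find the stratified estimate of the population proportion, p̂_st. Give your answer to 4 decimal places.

N = 3800; stratum weights W_h = N_h/N.
p̂_st = Σ W_h p̂_h = (960·0.667 + 560·0.848 + 660·0.737 + 720·0.435 + 900·0.198)/3800 = 0.55079

p̂_st ≈ 0.5508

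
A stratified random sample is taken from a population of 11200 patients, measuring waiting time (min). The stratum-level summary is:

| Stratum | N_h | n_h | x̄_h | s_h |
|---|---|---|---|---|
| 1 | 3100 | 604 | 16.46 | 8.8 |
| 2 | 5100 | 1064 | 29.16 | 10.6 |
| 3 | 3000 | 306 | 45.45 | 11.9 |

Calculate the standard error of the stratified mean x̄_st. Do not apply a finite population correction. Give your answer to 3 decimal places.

V̂(x̄_st) = Σ W_h² s_h²/n_h, with W_h = N_h/N and N = 11200:
  stratum 1: (3100/11200)²·8.8²/604 = 0.00982236
  stratum 2: (5100/11200)²·10.6²/1064 = 0.0218965
  stratum 3: (3000/11200)²·11.9²/306 = 0.0332031
V̂(x̄_st) = 0.064922
SE(x̄_st) = √0.064922 = 0.254798

SE(x̄_st) ≈ 0.255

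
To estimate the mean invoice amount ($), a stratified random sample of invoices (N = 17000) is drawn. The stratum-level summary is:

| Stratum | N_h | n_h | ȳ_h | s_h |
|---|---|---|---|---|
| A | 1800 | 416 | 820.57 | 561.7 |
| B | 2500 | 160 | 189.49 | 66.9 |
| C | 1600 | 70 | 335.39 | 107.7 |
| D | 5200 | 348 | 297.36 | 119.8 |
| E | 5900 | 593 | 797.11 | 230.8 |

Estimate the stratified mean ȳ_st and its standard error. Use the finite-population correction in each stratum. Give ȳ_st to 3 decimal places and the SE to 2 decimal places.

ȳ_st = Σ W_h ȳ_h = (1800·820.57 + 2500·189.49 + 1600·335.39 + 5200·297.36 + 5900·797.11)/17000 = 513.91741
V̂(ȳ_st) = Σ W_h² (1 − n_h/N_h) s_h²/n_h, with W_h = N_h/N and N = 17000:
  stratum A: (1800/17000)²·(1 − 416/1800)·561.7²/416 = 6.53772
  stratum B: (2500/17000)²·(1 − 160/2500)·66.9²/160 = 0.566227
  stratum C: (1600/17000)²·(1 − 70/1600)·107.7²/70 = 1.40361
  stratum D: (5200/17000)²·(1 − 348/5200)·119.8²/348 = 3.60048
  stratum E: (5900/17000)²·(1 − 593/5900)·230.8²/593 = 9.7324
V̂(ȳ_st) = 21.8404
SE(ȳ_st) = √21.8404 = 4.67338

ȳ_st ≈ 513.917, SE ≈ 4.67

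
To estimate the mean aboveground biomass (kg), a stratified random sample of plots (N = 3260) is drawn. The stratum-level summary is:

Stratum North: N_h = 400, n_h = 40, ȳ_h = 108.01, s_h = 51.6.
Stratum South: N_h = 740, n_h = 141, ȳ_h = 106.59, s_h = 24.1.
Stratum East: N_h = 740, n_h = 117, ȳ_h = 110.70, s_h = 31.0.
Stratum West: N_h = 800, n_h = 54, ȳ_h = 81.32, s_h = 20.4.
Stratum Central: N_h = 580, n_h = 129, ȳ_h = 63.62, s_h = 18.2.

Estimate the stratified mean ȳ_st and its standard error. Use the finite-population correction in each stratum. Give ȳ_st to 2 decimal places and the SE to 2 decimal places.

ȳ_st = Σ W_h ȳ_h = (400·108.01 + 740·106.59 + 740·110.70 + 800·81.32 + 580·63.62)/3260 = 93.85098
V̂(ȳ_st) = Σ W_h² (1 − n_h/N_h) s_h²/n_h, with W_h = N_h/N and N = 3260:
  stratum North: (400/3260)²·(1 − 40/400)·51.6²/40 = 0.901917
  stratum South: (740/3260)²·(1 − 141/740)·24.1²/141 = 0.171806
  stratum East: (740/3260)²·(1 − 117/740)·31.0²/117 = 0.356305
  stratum West: (800/3260)²·(1 − 54/800)·20.4²/54 = 0.432773
  stratum Central: (580/3260)²·(1 − 129/580)·18.2²/129 = 0.0632008
V̂(ȳ_st) = 1.926
SE(ȳ_st) = √1.926 = 1.3878

ȳ_st ≈ 93.85, SE ≈ 1.39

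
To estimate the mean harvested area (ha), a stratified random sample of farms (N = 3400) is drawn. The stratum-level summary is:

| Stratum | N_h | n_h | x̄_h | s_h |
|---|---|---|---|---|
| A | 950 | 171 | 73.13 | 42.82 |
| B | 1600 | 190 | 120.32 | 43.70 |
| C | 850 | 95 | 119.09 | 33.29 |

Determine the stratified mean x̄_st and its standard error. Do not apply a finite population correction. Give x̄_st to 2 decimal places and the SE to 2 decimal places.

x̄_st ≈ 106.83, SE ≈ 1.95

x̄_st = Σ W_h x̄_h = (950·73.13 + 1600·120.32 + 850·119.09)/3400 = 106.82706
V̂(x̄_st) = Σ W_h² s_h²/n_h, with W_h = N_h/N and N = 3400:
  stratum A: (950/3400)²·42.82²/171 = 0.837118
  stratum B: (1600/3400)²·43.70²/190 = 2.22583
  stratum C: (850/3400)²·33.29²/95 = 0.729095
V̂(x̄_st) = 3.79204
SE(x̄_st) = √3.79204 = 1.94732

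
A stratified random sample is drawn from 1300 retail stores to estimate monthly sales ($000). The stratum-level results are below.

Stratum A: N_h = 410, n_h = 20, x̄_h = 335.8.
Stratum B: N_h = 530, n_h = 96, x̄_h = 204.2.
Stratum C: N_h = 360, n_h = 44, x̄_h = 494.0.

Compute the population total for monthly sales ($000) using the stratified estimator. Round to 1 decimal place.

τ̂_st = Σ N_h x̄_h = 410·335.8 + 530·204.2 + 360·494.0 = 423744.0

τ̂_st ≈ 423744.0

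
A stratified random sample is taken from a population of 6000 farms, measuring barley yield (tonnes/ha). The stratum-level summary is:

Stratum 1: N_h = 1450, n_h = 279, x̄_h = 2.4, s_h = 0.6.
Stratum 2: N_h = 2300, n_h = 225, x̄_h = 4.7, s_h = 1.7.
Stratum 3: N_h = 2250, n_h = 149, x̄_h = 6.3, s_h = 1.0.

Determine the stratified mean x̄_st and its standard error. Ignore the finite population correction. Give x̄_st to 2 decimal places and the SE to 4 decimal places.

x̄_st ≈ 4.74, SE ≈ 0.0539

x̄_st = Σ W_h x̄_h = (1450·2.4 + 2300·4.7 + 2250·6.3)/6000 = 4.74417
V̂(x̄_st) = Σ W_h² s_h²/n_h, with W_h = N_h/N and N = 6000:
  stratum 1: (1450/6000)²·0.6²/279 = 7.53584e-05
  stratum 2: (2300/6000)²·1.7²/225 = 0.00188742
  stratum 3: (2250/6000)²·1.0²/149 = 0.000943792
V̂(x̄_st) = 0.00290657
SE(x̄_st) = √0.00290657 = 0.0539126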